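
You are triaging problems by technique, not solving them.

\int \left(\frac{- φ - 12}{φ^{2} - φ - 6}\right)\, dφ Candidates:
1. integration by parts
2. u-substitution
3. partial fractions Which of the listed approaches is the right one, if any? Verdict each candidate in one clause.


Technique: partial fractions — the bottom, φ^{2} - φ - 6, comes apart into simple factors, and a proper rational function over split factors decomposes.
- integration by parts — no split into a nonconstant polynomial times one of the standard kernels — exp, sine, or cosine of a linear argument, or a logarithm — applies here.
- u-substitution — no subexpression of the integrand serves as a whole-integral substitution inner — individual terms may offer their own, but none carries its derivative as a factor of the full integrand; a working change of variable would have to be constructed from outside the expression.
- partial fractions — yes — fits the structure here.


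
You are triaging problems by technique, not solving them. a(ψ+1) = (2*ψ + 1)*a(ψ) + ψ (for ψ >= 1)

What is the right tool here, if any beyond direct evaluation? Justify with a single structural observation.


Best approach: a summation factor — rescale the sequence by the product of the weights 2*ψ + 1 so far — the recurrence collapses to a plain running sum.


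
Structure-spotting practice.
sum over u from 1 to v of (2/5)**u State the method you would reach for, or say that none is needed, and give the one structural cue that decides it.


Verdict: the geometric series formula — term-over-term division gives 2/5 every time — index-free ratio, geometric sum formula applies.


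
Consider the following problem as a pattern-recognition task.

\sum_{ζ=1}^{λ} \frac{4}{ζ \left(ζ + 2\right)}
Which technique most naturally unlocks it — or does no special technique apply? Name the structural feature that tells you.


Verdict: telescoping — the summand \frac{4}{ζ \left(ζ + 2\right)} decomposes into fractions whose poles differ by an integer shift — the series collapses.


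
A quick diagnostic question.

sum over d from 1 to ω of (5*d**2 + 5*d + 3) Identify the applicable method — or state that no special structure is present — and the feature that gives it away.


Technique: no special technique — the sum is polynomial through and through; closed forms for each power of d finish it directly.


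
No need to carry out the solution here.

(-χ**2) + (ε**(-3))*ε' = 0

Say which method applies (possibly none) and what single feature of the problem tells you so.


Diagnosis: separation of variables — all dependence on the two variables factors apart, the defining separable shape. The equation is exact as it stands too — a potential function exists — though separation reads the split structure directly.


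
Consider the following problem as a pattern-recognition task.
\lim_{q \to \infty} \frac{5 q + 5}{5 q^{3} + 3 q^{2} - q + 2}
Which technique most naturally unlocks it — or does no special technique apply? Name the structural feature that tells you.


Method: dominant-term comparison — divide through by the highest power of q; every lower-order term dies and the dominant terms decide the limit. As a single quotient, the ∞/∞ shape would yield to repeated differentiation as well — the growth comparison gets there in one look.


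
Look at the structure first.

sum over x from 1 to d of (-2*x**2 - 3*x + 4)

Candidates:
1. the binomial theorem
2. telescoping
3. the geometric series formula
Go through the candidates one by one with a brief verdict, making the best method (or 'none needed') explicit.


Diagnosis: no special technique — nothing telescopes and nothing is geometric; polynomial terms in x sum term by term.
- the binomial theorem — the summand does not match any term pattern of an expanded binomial power.
- telescoping — in the displayed form, no term reappears at a neighboring index to cancel against.
- the geometric series formula — the ratio of consecutive terms depends on the index.


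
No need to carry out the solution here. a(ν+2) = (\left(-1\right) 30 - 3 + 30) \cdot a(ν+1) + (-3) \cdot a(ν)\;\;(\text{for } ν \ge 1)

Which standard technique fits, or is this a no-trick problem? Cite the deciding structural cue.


Technique: the characteristic-root method — shift-invariance with fixed coefficients calls for exponential trials; the characteristic polynomial finds every r^ν.


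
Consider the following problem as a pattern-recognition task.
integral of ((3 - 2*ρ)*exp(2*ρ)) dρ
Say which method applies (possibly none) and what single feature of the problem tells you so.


Technique: integration by parts — the integrand splits as 3 - 2*ρ times exp(2*ρ) — repeatedly differentiating the polynomial part kills it, which is the parts ladder.


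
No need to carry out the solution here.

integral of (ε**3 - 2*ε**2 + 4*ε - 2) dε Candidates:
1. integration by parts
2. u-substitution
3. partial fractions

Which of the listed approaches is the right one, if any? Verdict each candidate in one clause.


Best approach: no special technique — scan for structure and find none: constant multiples of powers of ε, integrate directly.
- integration by parts: parts would only shuffle a directly integrable integrand.
- u-substitution: no substitution does more than relabel what direct integration already handles.
- partial fractions — the expression is not a ratio of polynomials that decomposes further.


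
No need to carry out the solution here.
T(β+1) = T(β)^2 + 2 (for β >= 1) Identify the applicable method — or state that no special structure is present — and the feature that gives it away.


Technique: no special technique — each new value is a nonlinear function of earlier ones — scaling arguments and superposition both fail.


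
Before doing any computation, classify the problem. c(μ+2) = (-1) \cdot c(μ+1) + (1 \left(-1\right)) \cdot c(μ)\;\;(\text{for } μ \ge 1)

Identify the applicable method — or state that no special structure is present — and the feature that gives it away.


Technique: the characteristic-root method — linear, homogeneous, constant coefficients: solutions of the form r^μ exist — find the roots of the characteristic polynomial.


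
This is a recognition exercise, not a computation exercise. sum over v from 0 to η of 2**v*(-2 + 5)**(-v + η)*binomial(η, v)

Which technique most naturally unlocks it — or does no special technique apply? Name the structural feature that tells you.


Diagnosis: the binomial theorem — binomial coefficients against complementary powers of 2 and (-2 + 5): recognize the binomial expansion and resum.


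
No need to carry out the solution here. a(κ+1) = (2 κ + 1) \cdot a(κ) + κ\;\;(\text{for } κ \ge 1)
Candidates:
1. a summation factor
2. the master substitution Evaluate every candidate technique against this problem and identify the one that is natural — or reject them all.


Verdict: a summation factor — one step of memory with a weight 2 κ + 1 that changes as the index grows — the summation-factor construction is built for this.
- a summation factor — applicable, and directly so.
- the master substitution — the recursive argument is a shift of the index, not a fixed fraction of it.


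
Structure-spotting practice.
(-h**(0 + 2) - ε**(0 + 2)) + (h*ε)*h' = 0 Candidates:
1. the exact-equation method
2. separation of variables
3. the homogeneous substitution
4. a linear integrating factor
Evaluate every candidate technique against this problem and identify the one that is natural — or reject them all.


Diagnosis: the homogeneous substitution — solved for the derivative, the right side is unchanged under scaling ε and h together — it depends only on the ratio h/ε, so substitute a single ratio variable. Rearranged, this also fits the Bernoulli template directly; the homogeneous substitution reads the structure without the rearrangement.
- the exact-equation method — no potential function has this form as its differential, as written.
- separation of variables — the two dependences are entangled, not a clean product of one-variable pieces.
- the homogeneous substitution — applicable, and directly so.
- a linear integrating factor — the unknown enters nonlinearly (through a power, a denominator, or a transcendental function), which the linear integrating-factor recipe cannot absorb as-is — any repair would come from a preliminary substitution, not the factor.


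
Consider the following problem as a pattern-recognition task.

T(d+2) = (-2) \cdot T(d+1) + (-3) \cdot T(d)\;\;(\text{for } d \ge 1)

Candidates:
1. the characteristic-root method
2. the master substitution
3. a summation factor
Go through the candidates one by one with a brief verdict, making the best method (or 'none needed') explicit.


Best approach: the characteristic-root method — constant coefficients and linearity mean the ansatz r^d reduces it to solving the characteristic polynomial.
- the characteristic-root method: applies; the problem has the shape this method handles.
- the master substitution: the recursion steps by a constant offset, so exponential reindexing is pointless.
- a summation factor — the recurrence reaches back more than one step, outside the first-order family a summation factor normalizes.


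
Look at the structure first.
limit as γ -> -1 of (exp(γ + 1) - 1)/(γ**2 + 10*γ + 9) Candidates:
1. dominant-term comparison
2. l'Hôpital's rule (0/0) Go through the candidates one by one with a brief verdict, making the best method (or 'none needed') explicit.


Verdict: l'Hôpital's rule (0/0) — the 0/0 form at -1 is the signature situation for l'Hôpital's rule. Expanding numerator and denominator to first order gives the same value — the rule automates exactly that.
- dominant-term comparison: this is not a rational comparison of growth rates at infinity.
- l'Hôpital's rule (0/0): yes — fits the structure here.


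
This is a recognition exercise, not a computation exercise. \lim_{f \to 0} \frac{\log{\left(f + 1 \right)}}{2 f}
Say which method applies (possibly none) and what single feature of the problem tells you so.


Method: l'Hôpital's rule (0/0) — numerator and denominator both vanish at 0 — a genuine 0/0 form, which is exactly when l'Hôpital applies. A first-order expansion at the point is an equally standard path; the rule packages it.


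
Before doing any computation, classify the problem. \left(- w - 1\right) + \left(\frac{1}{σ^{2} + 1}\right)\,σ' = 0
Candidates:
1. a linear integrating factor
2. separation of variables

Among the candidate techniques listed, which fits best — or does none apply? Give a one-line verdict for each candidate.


Method: separation of variables — all dependence on the two variables factors apart, the defining separable shape.
- a linear integrating factor — a nonlinear term in the unknown puts this outside the integrating-factor template.
- separation of variables: yes, a natural case for it.


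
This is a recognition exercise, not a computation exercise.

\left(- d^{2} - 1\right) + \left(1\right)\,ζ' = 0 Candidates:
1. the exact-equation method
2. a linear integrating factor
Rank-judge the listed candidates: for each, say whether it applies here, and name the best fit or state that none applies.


Technique: no special technique — solved for the derivative, ζ never appears on the right — this is a direct integration in d, not a differential-equations problem at heart.
- the exact-equation method: no dependence on the unknown anywhere: exactness is a label without content here.
- a linear integrating factor — the linear template holds only trivially here (the unknown is absent, so the coefficient is zero) — the method is not the natural label.


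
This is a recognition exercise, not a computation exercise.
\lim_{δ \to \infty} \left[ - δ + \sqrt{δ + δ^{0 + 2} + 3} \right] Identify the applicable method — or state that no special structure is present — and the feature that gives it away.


Technique: conjugate multiplication — divergence minus divergence hides a finite answer — expose it by pairing \sqrt{δ + δ^{0 + 2} + 3} - δ with its conjugate.


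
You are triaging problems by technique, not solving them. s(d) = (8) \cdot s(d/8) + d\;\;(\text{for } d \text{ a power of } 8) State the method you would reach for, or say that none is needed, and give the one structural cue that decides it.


Technique: the master substitution — the argument contracts 8-fold per step: reindex d exponentially and solve the linear recurrence in the new index.


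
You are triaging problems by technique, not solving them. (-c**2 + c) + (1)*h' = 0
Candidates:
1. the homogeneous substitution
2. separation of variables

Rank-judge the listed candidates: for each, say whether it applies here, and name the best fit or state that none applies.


Best approach: no special technique — the slope is a function of c alone, so integrate both sides directly.
- the homogeneous substitution: the ratio of the variables does not determine the slope.
- separation of variables: any separation here is vacuous (nothing depends on the unknown); direct integration is the honest label.


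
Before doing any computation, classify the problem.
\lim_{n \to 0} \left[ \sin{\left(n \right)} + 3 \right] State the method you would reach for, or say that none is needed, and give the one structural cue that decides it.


Method: no special technique — the expression is continuous at the evaluation point — substitute directly; no indeterminate form appears.


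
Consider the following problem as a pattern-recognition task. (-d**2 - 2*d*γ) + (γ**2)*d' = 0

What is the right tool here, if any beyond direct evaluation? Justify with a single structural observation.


Verdict: the homogeneous substitution — the slope is degree-zero homogeneous: the ratio substitution v = d/γ collapses it. A Bernoulli rewrite works here as the equation stands — the homogeneous substitution is the more immediate reading.


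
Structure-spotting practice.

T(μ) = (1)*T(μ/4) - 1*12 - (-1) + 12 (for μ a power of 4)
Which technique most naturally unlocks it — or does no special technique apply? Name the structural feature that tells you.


Technique: the master substitution — the recursive call is at index μ/4 rather than a shift, a divide-and-conquer shape — substituting μ = 4^m linearizes it.


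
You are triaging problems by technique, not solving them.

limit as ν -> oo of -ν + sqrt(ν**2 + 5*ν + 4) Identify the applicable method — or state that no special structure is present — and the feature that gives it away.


Technique: conjugate multiplication — this difference gives up after one conjugate multiplication — the radical structure cancels against its conjugate.


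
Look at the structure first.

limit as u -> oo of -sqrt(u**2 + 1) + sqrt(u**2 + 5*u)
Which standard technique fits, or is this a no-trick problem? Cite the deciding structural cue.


Method: conjugate multiplication — turning the difference into a conjugate-rationalized ratio makes the limit readable.


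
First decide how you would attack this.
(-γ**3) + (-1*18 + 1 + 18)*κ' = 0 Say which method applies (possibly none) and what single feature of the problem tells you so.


Best approach: no special technique — with κ absent the equation is not coupled at all: direct integration in γ.


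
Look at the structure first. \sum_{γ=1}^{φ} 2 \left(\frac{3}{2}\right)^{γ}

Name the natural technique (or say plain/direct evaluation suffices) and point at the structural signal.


Method: the geometric series formula — consecutive terms stand in a fixed index-free ratio — the geometric sum formula closes it.


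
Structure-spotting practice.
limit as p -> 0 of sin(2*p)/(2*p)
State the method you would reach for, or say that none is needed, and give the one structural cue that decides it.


Verdict: l'Hôpital's rule (0/0) — plug in 0: top and bottom both hit zero, so differentiate each and retry. Expanding numerator and denominator to first order gives the same value — the rule automates exactly that.


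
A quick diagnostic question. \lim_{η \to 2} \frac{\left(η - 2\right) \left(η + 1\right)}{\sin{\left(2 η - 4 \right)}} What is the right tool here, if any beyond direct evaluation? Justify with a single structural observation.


Diagnosis: l'Hôpital's rule (0/0) — both numerator and denominator vanish at 2: the genuine 0/0 indeterminate that l'Hôpital exists for. The standard small-argument limits would also carry it; the rule is the systematic route.


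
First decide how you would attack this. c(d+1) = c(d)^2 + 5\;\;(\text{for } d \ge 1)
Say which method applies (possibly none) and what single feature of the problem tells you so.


Best approach: no special technique — the sequence value feeds back through itself nonlinearly — linear superposition fails, and every superposition-based closed form fails with it.


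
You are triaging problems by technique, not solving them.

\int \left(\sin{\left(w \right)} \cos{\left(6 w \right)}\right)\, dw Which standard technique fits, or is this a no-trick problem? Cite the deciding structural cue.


Method: a trigonometric identity — cross-frequency products like \sin{\left(w \right)} \cos{\left(6 w \right)} are the textbook product-to-sum case — the identity converts them to directly integrable sinusoids.


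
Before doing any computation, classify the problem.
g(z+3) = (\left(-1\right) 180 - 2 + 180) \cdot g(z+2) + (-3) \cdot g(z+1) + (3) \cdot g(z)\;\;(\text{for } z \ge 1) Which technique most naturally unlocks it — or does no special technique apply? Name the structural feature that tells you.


Diagnosis: the characteristic-root method — fixed numeric weights on consecutive terms and no forcing term added: the root method in its home territory.


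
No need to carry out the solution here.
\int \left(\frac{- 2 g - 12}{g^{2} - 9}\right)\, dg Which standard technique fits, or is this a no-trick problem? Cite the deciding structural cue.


Method: partial fractions — with g^{2} - 9 factorable and the degree on top strictly smaller, simple-fraction decomposition is immediate.


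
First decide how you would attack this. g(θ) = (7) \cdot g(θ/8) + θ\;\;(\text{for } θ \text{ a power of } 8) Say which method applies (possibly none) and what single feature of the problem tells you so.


Verdict: the master substitution — the argument contracts 8-fold per step: reindex θ exponentially and solve the linear recurrence in the new index.


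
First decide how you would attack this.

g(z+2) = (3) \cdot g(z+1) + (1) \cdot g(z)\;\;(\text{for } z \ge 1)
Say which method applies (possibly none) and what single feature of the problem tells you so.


Diagnosis: the characteristic-root method — constant coefficients and linearity mean the ansatz r^z reduces it to solving the characteristic polynomial.


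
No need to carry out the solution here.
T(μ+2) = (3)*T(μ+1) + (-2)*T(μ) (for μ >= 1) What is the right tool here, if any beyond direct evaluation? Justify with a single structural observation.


Best approach: the characteristic-root method — this is the constant-coefficient homogeneous case — the whole solution in μ reduces to a polynomial's roots.


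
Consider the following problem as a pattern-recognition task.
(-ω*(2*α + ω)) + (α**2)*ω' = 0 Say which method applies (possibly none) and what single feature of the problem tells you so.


Method: the homogeneous substitution — the slope's numerator and denominator have matching total degree, so it depends only on ω/α and the ratio substitution collapses it. Rearranged, this also fits the Bernoulli template directly; the homogeneous substitution reads the structure without the rearrangement.


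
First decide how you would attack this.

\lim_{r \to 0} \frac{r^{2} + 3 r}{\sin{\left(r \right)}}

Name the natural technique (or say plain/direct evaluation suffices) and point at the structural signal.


Verdict: l'Hôpital's rule (0/0) — numerator and denominator both vanish at 0 — a genuine 0/0 form, which is exactly when l'Hôpital applies. Expanding numerator and denominator to first order gives the same value — the rule automates exactly that.


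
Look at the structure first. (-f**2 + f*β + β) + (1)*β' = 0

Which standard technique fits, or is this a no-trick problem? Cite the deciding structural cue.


Best approach: a linear integrating factor — the unknown enters only to the first power against a nonzero forcing term — the integrating-factor template applies directly.


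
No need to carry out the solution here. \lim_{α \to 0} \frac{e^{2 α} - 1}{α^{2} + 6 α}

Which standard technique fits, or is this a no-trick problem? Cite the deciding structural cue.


Verdict: l'Hôpital's rule (0/0) — plug in 0: top and bottom both hit zero, so differentiate each and retry. The standard small-argument limits would also carry it; the rule is the systematic route.


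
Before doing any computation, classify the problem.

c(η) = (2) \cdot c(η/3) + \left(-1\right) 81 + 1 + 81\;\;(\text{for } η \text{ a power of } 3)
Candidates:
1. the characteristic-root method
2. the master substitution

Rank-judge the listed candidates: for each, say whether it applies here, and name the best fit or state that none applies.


Verdict: the master substitution — the argument contracts 3-fold per step: reindex η exponentially and solve the linear recurrence in the new index.
- the characteristic-root method — a divided-index call is not the fixed-shift linear shape that characteristic roots solve.
- the master substitution — applicable, and directly so.


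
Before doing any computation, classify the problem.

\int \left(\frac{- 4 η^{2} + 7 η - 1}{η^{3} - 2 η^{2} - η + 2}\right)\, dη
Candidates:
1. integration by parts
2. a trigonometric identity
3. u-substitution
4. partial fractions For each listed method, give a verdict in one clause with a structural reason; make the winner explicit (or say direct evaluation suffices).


Technique: partial fractions — each factor of η^{3} - 2 η^{2} - η + 2 owns one elementary piece of the integrand — separate them and integrate piecewise.
- integration by parts — the integrand does not split as a nonconstant polynomial times an exp, sine, cosine of a linear argument, or logarithm — no polynomial-kernel parts product to differentiate one side of.
- a trigonometric identity — no sine or cosine appears, so there is nothing for a trigonometric identity to act on.
- u-substitution — no subexpression of the integrand pairs with its own derivative as a factor — individual terms may offer their own substitutions, but any change of variable covering the whole integral would have to be constructed from outside the expression.
- partial fractions — applicable, and directly so.


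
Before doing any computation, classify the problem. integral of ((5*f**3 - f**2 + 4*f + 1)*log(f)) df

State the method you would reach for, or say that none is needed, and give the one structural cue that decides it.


Diagnosis: integration by parts — the logarithm log(f) wants to be differentiated, not integrated; parts makes that legal.


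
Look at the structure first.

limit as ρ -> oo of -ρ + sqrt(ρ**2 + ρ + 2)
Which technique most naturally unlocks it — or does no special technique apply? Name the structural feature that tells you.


Best approach: conjugate multiplication — sqrt(ρ**2 + ρ + 2) and ρ both blow up, but their difference is tame once the conjugate rationalizes it.


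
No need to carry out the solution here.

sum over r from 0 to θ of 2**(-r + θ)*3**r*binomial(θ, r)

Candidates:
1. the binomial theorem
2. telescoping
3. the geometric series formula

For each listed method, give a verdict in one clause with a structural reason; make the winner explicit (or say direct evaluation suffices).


Method: the binomial theorem — binomial coefficients against complementary powers of 3 and 2: recognize the binomial expansion and resum.
- the binomial theorem — applies; the problem has the shape this method handles.
- telescoping — in the displayed form, no term reappears at a neighboring index to cancel against.
- the geometric series formula — the term-to-term ratio drifts with the index — the one thing the geometric formula cannot absorb.


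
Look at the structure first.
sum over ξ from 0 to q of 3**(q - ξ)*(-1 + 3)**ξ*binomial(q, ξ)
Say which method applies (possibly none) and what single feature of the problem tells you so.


Diagnosis: the binomial theorem — the binomial coefficients weight matched powers of (-1 + 3) and 3, which is exactly the expansion of a binomial power.


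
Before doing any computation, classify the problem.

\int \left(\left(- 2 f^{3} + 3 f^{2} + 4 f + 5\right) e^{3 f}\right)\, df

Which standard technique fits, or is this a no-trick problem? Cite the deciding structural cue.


Verdict: integration by parts — - 2 f^{3} + 3 f^{2} + 4 f + 5 dies after finitely many derivatives while e^{3 f} cycles under integration — the tabular/parts setup.


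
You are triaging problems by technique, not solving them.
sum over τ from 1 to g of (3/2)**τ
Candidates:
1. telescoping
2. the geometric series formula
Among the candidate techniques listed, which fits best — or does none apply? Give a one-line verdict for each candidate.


Best approach: the geometric series formula — consecutive terms stand in a fixed index-free ratio — the geometric sum formula closes it.
- telescoping — the terms as presented offer no neighboring cancellation — a telescoping rewrite may exist, but the displayed structure does not hand one over.
- the geometric series formula — yes — fits the structure here.


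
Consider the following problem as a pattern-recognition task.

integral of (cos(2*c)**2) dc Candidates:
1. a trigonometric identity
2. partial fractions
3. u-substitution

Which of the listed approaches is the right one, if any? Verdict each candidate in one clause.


Verdict: a trigonometric identity — cos(2*c)**2 calls for power reduction: rewrite via double angles before any antiderivative is attempted.
- a trigonometric identity — a fit — the right tool for this form.
- partial fractions — the expression is not a ratio of polynomials that decomposes further.
- u-substitution — no subexpression of the integrand serves as a whole-integral substitution inner — individual terms may offer their own, but none carries its derivative as a factor of the full integrand; a working change of variable would have to be constructed from outside the expression.


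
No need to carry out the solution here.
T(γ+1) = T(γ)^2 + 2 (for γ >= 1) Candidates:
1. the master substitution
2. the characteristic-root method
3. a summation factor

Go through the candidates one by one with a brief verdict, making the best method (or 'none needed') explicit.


Verdict: no special technique — no ansatz, no master substitution, no summation factor survives the nonlinearity here.
- the master substitution: there is no divide-the-index recursive argument.
- the characteristic-root method — the recursion is nonlinear in the sequence values, so no linear-modes ansatz applies.
- a summation factor — the recursion is nonlinear — outside the first-order linear family a summation factor addresses.


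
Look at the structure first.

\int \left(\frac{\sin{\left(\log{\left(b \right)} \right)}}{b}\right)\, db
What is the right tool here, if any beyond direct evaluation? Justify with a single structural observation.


Diagnosis: u-substitution — viewed as a product, the integrand is a composition evaluated at \log{\left(b \right)} times (a constant multiple of) that inner expression's derivative, so u = \log{\left(b \right)} makes it elementary.


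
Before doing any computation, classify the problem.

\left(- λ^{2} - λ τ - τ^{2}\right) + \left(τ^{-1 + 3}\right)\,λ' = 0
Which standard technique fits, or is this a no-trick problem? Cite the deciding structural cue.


Diagnosis: the homogeneous substitution — scaling τ and λ together leaves the slope fixed — it depends only on λ/τ, so substitute the ratio.


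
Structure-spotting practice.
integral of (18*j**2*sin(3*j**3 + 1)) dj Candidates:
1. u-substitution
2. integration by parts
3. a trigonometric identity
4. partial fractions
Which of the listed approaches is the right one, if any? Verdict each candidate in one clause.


Technique: u-substitution — 18*j**2 matches the derivative of 3*j**3 + 1 up to a constant; with u = 3*j**3 + 1 the whole integrand folds into a function of u alone.
- u-substitution — a fit — the right tool for this form.
- integration by parts — the non-polynomial partner is not one of the parts kernels — exp, sine, or cosine with a degree-1 argument, or a logarithm.
- a trigonometric identity — there is no trigonometric structure whose rewriting would simplify the integrand.
- partial fractions: the expression is not a ratio of polynomials that decomposes further.


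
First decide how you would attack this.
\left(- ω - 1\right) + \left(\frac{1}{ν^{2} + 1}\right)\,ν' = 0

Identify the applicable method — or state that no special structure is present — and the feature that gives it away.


Method: separation of variables — one side of the product carries the independent variable, the other the unknown — the textbook separation shape. An exactness check succeeds on this form as well — separation and the potential function arrive at the same answer, separation more directly.


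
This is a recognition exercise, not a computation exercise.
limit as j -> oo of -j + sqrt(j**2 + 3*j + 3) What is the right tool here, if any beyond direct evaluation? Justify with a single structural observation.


Technique: conjugate multiplication — neither sqrt(j**2 + 3*j + 3) nor j converges alone, so rewrite their difference as a conjugate-rationalized quotient first.


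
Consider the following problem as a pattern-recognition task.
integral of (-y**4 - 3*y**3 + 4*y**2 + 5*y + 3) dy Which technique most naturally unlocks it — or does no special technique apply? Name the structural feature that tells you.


Diagnosis: no special technique — a term-by-term power-rule job in y; no substitution or rearrangement earns its keep here.


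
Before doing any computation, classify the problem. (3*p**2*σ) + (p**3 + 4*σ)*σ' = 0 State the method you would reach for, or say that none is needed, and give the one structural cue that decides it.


Method: the exact-equation method — take the mixed partials of 3*p**2*σ and p**3 + 4*σ: they are equal, which certifies an exact differential.


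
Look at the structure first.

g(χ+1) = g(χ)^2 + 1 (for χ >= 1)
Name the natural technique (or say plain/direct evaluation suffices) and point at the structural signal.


Best approach: no special technique — each new value is a nonlinear function of earlier ones — scaling arguments and superposition both fail.


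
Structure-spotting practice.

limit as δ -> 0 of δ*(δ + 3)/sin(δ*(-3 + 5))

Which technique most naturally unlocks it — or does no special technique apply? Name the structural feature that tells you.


Best approach: l'Hôpital's rule (0/0) — numerator and denominator both vanish at 0 — a genuine 0/0 form, which is exactly when l'Hôpital applies. One could equally expand both pieces locally and compare leading terms; the rule does that in one stroke.


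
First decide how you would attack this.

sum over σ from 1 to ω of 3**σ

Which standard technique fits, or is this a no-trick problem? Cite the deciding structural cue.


Method: the geometric series formula — each summand is the previous one scaled by 3; that constant multiplier is itself the geometric structure.


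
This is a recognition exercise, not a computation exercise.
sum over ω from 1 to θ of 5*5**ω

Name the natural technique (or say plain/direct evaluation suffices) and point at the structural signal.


Verdict: the geometric series formula — each term is 5 times the previous one, so the geometric-series formula applies directly.


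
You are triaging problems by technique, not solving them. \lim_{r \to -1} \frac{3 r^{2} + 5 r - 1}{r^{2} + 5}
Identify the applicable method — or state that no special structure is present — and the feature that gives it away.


Verdict: no special technique — no vanishing denominator and no indeterminate clash at the point — evaluation is immediate.


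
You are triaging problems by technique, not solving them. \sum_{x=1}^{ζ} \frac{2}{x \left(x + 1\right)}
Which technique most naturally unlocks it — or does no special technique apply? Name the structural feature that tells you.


Diagnosis: telescoping — \frac{2}{x \left(x + 1\right)} is a collapsed telescope: expand it into simple fractions to see the cancellation.


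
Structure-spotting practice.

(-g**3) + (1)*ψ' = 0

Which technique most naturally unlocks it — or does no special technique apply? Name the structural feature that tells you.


Technique: no special technique — with ψ absent the equation is not coupled at all: direct integration in g.


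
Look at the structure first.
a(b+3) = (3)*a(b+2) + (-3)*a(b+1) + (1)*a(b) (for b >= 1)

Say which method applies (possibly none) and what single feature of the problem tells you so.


Method: the characteristic-root method — the recurrence treats every index alike (constant coefficients, no forcing) — precisely the regime where r^b trials close it.


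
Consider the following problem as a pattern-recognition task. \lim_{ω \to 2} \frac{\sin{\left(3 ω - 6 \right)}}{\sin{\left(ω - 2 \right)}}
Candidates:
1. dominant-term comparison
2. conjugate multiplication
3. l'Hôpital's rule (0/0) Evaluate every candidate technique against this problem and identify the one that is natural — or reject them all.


Method: l'Hôpital's rule (0/0) — the 0/0 form at 2 is the signature situation for l'Hôpital's rule. A local series expansion at the point resolves it as well; the rule is the packaged version of that step.
- dominant-term comparison — leading-power comparison does not apply to this form.
- conjugate multiplication — multiplying by a conjugate would not remove any indeterminacy here.
- l'Hôpital's rule (0/0) — yes — fits the structure here.


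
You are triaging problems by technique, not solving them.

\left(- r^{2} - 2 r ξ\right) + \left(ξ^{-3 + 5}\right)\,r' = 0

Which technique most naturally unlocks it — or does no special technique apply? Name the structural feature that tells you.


Verdict: the homogeneous substitution — the slope's numerator and denominator have matching total degree, so it depends only on r/ξ and the ratio substitution collapses it. Rearranged, this also fits the Bernoulli template directly; the homogeneous substitution reads the structure without the rearrangement.


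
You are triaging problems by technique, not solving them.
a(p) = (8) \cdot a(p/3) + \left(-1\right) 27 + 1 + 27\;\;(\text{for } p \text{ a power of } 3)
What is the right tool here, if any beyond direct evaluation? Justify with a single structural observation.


Verdict: the master substitution — the argument shrinks by the factor 3, so measure the index on a logarithmic scale and the recursion becomes a shift.


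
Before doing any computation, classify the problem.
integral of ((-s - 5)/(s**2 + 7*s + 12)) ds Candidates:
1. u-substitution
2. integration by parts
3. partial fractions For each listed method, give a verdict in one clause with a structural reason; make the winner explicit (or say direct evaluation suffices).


Verdict: partial fractions — the factorization of s**2 + 7*s + 12 is the whole battle; after it, each term is a table integral.
- u-substitution: no subexpression of the integrand pairs with its own derivative as a factor — individual terms may offer their own substitutions, but any change of variable covering the whole integral would have to be constructed from outside the expression.
- integration by parts: there is no nonconstant-polynomial-times-kernel split with an exp, sine, cosine (degree-1 argument), or logarithm partner.
- partial fractions: applicable, and directly so.


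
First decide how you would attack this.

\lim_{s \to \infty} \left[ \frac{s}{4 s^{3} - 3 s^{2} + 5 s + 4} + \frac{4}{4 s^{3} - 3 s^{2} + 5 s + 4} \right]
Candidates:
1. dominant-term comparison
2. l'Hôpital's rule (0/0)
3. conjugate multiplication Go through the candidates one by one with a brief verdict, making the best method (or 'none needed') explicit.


Method: dominant-term comparison — at large s only the top-degree terms survive; compare the leading terms and the limit falls out.
- dominant-term comparison — applicable, and directly so.
- l'Hôpital's rule (0/0): no 0/0 form appears: written as one quotient, top and bottom both grow without bound, and the ratio is decided by their leading terms.
- conjugate multiplication — no difference of divergent radicals appears, so rationalizing has nothing to cancel.


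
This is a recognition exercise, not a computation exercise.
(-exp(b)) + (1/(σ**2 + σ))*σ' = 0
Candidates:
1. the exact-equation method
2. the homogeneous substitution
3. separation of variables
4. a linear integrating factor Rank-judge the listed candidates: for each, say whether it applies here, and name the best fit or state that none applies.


Best approach: separation of variables — all dependence on the two variables factors apart, the defining separable shape. A Bernoulli substitution applies to this equation as given; separation takes the same equation in its displayed form.
- the exact-equation method — the cross-partial test holds only vacuously — each coefficient lives in its own variable, so the exactness machinery reads no structure the split form does not already show.
- the homogeneous substitution: the ratio substitution does not collapse this equation.
- separation of variables: applies; the problem has the shape this method handles.
- a linear integrating factor: the unknown enters nonlinearly (through a power, a denominator, or a transcendental function), which the linear integrating-factor recipe cannot absorb as-is — any repair would come from a preliminary substitution, not the factor.


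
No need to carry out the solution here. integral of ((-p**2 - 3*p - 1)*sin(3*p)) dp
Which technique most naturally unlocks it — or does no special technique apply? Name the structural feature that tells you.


Diagnosis: integration by parts — -p**2 - 3*p - 1 dies after finitely many derivatives while sin(3*p) cycles under integration — the tabular/parts setup.


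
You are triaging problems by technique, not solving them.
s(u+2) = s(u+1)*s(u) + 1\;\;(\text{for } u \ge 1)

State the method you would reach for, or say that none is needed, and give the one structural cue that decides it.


Best approach: no special technique — nonlinear feedback in the recursion rules out every root- or factor-based technique.


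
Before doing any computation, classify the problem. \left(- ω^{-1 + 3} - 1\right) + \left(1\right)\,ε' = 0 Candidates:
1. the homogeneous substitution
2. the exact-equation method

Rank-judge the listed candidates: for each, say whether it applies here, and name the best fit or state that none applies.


Verdict: no special technique — with ε absent the equation is not coupled at all: direct integration in ω.
- the homogeneous substitution — the slope changes under joint rescaling, failing the degree-zero test.
- the exact-equation method — the unknown never enters the equation — exactness holds emptily, with nothing for the method to add.
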